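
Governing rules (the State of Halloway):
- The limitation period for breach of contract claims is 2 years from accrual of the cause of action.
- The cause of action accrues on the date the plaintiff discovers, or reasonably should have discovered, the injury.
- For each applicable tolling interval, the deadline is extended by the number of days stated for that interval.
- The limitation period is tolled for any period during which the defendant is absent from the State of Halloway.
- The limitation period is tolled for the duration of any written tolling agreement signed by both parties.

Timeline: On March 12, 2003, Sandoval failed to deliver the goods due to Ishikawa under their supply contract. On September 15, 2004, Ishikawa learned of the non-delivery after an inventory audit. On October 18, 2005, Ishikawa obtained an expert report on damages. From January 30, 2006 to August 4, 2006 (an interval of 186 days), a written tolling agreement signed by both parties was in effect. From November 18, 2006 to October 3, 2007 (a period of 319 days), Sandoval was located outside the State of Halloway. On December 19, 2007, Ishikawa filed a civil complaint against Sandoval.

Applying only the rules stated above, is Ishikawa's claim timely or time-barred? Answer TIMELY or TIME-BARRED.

Under the discovery rule, the claim accrued on September 15, 2004, when Ishikawa discovered the injury — not on the March 12, 2003 date of the underlying act.
The untolled deadline — 2 years after September 15, 2004 — is September 15, 2006.
The written tolling agreement from January 30, 2006 to August 4, 2006 tolled the period for 186 days, extending the deadline to March 20, 2007.
Because the defendant's absence from the jurisdiction ran from November 18, 2006 to October 3, 2007, the deadline is extended by 319 days to February 2, 2008.
None of the other events listed affects the running of the period under the stated rules.
The December 19, 2007 filing precedes the February 2, 2008 deadline; the claim is timely.

TIMELY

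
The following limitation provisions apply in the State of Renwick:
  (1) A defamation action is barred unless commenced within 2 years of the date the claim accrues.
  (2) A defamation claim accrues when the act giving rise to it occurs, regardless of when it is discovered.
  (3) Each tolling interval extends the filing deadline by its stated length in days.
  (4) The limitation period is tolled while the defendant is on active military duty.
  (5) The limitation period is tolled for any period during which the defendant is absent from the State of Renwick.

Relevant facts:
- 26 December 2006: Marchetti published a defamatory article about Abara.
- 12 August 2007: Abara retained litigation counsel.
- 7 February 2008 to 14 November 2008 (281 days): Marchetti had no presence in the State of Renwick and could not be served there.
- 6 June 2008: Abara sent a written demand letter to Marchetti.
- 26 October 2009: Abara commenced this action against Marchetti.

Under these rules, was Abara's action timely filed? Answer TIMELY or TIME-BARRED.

TIME-BARRED

The claim accrued on 26 December 2006, when the wrongful act occurred.
2 years from 26 December 2006 is 26 December 2008.
The period was tolled for 281 days by the defendant's absence from the jurisdiction (7 February 2008 to 14 November 2008), pushing the deadline to 3 October 2009.
The other events in the timeline have no effect on the limitation period under the stated rules.
Abara filed on 26 October 2009, after the 3 October 2009 deadline, so the action is time-barred.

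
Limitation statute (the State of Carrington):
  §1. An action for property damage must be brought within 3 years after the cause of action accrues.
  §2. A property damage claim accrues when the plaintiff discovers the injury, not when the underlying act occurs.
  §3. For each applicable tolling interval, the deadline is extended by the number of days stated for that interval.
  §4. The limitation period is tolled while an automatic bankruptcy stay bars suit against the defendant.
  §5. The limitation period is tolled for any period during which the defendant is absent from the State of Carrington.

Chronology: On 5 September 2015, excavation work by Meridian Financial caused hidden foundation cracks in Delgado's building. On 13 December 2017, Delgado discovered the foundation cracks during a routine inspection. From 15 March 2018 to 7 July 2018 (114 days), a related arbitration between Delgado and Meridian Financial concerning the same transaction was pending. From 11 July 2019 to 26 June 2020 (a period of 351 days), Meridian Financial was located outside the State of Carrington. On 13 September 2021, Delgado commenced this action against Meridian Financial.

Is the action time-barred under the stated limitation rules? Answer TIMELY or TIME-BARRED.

TIMELY

Under the discovery rule, the claim accrued on 13 December 2017, when Delgado discovered the injury — not on the 5 September 2015 date of the underlying act.
Adding the 3 years base period to 13 December 2017 gives a deadline of 13 December 2020, before any tolling.
The defendant's absence from the jurisdiction from 11 July 2019 to 26 June 2020 tolled the period for 351 days, extending the deadline to 29 November 2021.
Although a pending arbitration ran from 15 March 2018 to 7 July 2018, the stated rules do not make that a tolling event, so it is disregarded.
Filing on 13 September 2021 beat the 29 November 2021 deadline — the action is timely.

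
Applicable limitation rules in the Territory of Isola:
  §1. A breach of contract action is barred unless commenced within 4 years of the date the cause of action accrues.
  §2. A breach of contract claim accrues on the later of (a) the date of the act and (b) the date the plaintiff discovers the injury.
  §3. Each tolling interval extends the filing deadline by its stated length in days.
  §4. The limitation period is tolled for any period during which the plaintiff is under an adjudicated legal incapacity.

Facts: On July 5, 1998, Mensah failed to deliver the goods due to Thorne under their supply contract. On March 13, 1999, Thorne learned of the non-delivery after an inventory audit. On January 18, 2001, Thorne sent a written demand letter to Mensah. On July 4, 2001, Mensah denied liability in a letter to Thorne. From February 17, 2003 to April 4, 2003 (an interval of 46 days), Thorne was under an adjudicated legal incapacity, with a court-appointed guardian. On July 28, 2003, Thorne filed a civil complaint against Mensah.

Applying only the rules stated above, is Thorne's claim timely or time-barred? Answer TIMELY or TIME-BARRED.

TIME-BARRED

The claim accrued on March 13, 1999 — the later of the July 5, 1998 act and the March 13, 1999 discovery.
Adding the 4 years base period to March 13, 1999 gives a deadline of March 13, 2003, before any tolling.
The period was tolled for 46 days by the plaintiff's legal incapacity (February 17, 2003 to April 4, 2003), pushing the deadline to April 28, 2003.
Nothing else in the chronology tolls or restarts the period.
Thorne filed on July 28, 2003, after the April 28, 2003 deadline, so the action is time-barred.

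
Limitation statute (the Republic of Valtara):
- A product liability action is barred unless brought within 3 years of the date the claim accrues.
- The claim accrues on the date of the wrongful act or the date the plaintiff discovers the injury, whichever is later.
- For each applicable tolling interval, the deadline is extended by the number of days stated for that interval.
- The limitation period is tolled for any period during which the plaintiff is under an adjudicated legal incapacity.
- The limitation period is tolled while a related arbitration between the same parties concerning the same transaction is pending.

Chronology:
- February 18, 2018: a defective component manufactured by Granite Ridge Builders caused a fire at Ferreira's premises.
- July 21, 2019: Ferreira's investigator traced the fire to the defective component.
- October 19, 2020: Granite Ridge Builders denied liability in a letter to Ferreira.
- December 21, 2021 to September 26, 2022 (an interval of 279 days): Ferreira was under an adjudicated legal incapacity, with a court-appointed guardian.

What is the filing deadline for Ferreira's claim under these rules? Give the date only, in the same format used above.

Because discovery on July 21, 2019 post-dates the February 18, 2018 act, accrual under the later-of rule falls on July 21, 2019.
The untolled deadline — 3 years after July 21, 2019 — is July 21, 2022.
The period was tolled for 279 days by the plaintiff's legal incapacity (December 21, 2021 to September 26, 2022), pushing the deadline to April 26, 2023.
The other events in the timeline have no effect on the limitation period under the stated rules.

April 26, 2023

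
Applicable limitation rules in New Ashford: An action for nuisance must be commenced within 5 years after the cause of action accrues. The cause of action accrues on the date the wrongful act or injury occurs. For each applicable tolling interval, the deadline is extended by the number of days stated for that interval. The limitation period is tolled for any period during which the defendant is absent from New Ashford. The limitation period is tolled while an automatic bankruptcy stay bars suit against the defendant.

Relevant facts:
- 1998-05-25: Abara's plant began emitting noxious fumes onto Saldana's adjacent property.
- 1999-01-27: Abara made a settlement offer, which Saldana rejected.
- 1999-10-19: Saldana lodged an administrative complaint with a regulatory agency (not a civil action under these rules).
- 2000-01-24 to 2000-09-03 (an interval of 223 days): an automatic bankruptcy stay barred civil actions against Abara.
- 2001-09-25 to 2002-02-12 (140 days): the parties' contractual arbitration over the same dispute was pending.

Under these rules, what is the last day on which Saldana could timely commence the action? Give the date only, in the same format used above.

2004-01-03

The claim accrued on 1998-05-25, when the wrongful act occurred.
5 years from 1998-05-25 is 2003-05-25.
The automatic bankruptcy stay from 2000-01-24 to 2000-09-03 tolled the period for 223 days, extending the deadline to 2004-01-03.
The pending related arbitration from 2001-09-25 to 2002-02-12 does not toll the period, because no stated rule makes a pending arbitration a tolling event.
The other events in the timeline have no effect on the limitation period under the stated rules.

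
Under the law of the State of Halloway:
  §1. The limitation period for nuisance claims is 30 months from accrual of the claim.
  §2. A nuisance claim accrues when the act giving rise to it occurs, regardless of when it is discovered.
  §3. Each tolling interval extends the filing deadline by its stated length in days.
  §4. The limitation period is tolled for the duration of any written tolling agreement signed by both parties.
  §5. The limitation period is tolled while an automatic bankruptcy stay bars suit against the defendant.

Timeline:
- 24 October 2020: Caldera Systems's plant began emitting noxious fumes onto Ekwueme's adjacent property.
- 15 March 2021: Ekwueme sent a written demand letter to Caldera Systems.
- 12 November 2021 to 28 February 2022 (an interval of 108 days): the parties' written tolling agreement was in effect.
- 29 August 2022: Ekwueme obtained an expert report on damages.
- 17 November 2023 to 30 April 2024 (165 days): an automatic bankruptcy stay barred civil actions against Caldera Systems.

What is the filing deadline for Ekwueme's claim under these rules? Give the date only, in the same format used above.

10 August 2023

The claim accrued on 24 October 2020, when the wrongful act occurred.
30 months from 24 October 2020 is 24 April 2023.
The written tolling agreement from 12 November 2021 to 28 February 2022 tolled the period for 108 days, extending the deadline to 10 August 2023.
The automatic bankruptcy stay starting 17 November 2023 came too late — the period had run on 10 August 2023 — and so does not extend the deadline.
None of the other events listed affects the running of the period under the stated rules.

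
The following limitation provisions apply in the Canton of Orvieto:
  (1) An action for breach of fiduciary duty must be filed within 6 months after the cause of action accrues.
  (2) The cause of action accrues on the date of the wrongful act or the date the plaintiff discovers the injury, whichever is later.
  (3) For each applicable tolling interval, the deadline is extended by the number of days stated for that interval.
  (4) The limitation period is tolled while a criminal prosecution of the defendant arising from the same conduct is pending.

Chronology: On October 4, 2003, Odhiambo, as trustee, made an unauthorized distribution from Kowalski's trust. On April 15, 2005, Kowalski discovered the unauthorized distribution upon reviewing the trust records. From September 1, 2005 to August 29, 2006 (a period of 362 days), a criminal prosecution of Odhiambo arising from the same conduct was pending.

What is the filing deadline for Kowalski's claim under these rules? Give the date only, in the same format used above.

Because discovery on April 15, 2005 post-dates the October 4, 2003 act, accrual under the later-of rule falls on April 15, 2005.
Adding the 6 months base period to April 15, 2005 gives a deadline of October 15, 2005, before any tolling.
The pending criminal prosecution from September 1, 2005 to August 29, 2006 tolled the period for 362 days, extending the deadline to October 12, 2006.

October 12, 2006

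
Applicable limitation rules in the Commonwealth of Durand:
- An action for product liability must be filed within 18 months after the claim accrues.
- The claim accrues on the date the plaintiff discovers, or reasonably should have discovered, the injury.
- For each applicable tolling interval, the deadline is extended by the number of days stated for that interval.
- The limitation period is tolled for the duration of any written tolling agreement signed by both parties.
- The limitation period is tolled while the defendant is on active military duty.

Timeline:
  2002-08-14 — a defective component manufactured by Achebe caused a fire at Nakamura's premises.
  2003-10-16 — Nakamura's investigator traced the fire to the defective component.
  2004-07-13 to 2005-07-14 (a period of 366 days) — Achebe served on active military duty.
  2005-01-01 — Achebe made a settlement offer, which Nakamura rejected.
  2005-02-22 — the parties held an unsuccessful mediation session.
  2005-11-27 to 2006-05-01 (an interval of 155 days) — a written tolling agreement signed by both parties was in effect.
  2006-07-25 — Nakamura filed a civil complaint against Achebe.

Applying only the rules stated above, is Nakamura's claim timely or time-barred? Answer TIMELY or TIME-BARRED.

Under the discovery rule, the claim accrued on 2003-10-16, when Nakamura discovered the injury — not on the 2002-08-14 date of the underlying act.
The untolled deadline — 18 months after 2003-10-16 — is 2005-04-16.
The period was tolled for 366 days by the defendant's active military service (2004-07-13 to 2005-07-14), pushing the deadline to 2006-04-17.
Because the written tolling agreement ran from 2005-11-27 to 2006-05-01, the deadline is extended by 155 days to 2006-09-19.
Nothing else in the chronology tolls or restarts the period.
Filing on 2006-07-25 beat the 2006-09-19 deadline — the action is timely.

TIMELY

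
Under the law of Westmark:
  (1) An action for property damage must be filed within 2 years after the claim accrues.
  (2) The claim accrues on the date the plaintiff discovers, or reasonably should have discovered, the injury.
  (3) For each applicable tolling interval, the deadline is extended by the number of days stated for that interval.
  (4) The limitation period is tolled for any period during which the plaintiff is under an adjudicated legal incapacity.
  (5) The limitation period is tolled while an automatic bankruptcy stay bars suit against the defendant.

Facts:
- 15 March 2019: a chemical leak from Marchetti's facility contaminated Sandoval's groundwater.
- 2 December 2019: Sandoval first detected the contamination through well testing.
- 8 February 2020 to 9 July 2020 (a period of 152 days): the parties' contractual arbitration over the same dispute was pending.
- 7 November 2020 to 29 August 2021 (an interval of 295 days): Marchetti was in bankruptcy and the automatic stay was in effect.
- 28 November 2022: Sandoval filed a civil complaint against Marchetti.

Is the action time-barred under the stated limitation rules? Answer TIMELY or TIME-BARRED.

The claim did not accrue until Sandoval discovered the injury on 2 December 2019; the 15 March 2019 act date does not start the clock under the stated rule.
The untolled deadline — 2 years after 2 December 2019 — is 2 December 2021.
The period was tolled for 295 days by the automatic bankruptcy stay (7 November 2020 to 29 August 2021), pushing the deadline to 23 September 2022.
The pending related arbitration from 8 February 2020 to 9 July 2020 does not toll the period, because no stated rule makes a pending arbitration a tolling event.
The 28 November 2022 filing falls after the 23 September 2022 deadline; the claim is time-barred.

TIME-BARRED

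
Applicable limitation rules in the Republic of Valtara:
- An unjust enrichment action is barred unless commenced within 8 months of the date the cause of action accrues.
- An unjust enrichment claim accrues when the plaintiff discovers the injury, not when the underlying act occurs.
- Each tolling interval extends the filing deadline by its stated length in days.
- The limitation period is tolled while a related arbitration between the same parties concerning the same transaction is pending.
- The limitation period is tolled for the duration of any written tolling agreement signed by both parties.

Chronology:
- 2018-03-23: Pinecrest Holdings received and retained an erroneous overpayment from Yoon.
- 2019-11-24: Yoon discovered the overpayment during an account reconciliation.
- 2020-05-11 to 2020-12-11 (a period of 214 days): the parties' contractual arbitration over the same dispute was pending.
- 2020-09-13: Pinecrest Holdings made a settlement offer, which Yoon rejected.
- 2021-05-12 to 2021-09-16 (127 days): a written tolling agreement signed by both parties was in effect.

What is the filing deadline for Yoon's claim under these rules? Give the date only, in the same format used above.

2021-02-23

Accrual is tied to discovery, so the period began on 2019-11-24 rather than on 2018-03-23 when the act occurred.
8 months from 2019-11-24 is 2020-07-24.
Because the pending related arbitration ran from 2020-05-11 to 2020-12-11, the deadline is extended by 214 days to 2021-02-23.
The written tolling agreement from 2021-05-12 to 2021-09-16 began after the period had already run on 2021-02-23, so it has no tolling effect.
The other events in the timeline have no effect on the limitation period under the stated rules.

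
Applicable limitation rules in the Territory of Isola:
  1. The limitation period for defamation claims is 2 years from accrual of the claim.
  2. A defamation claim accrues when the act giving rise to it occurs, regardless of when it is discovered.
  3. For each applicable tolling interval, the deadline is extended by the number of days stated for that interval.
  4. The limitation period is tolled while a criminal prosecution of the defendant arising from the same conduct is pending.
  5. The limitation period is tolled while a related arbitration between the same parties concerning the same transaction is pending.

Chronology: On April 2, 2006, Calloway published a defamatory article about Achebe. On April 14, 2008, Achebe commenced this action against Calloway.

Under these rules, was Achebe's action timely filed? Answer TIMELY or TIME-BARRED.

TIME-BARRED

The claim accrued on April 2, 2006, the date of the act.
2 years from April 2, 2006 is April 2, 2008.
The April 14, 2008 filing falls after the April 2, 2008 deadline; the claim is time-barred.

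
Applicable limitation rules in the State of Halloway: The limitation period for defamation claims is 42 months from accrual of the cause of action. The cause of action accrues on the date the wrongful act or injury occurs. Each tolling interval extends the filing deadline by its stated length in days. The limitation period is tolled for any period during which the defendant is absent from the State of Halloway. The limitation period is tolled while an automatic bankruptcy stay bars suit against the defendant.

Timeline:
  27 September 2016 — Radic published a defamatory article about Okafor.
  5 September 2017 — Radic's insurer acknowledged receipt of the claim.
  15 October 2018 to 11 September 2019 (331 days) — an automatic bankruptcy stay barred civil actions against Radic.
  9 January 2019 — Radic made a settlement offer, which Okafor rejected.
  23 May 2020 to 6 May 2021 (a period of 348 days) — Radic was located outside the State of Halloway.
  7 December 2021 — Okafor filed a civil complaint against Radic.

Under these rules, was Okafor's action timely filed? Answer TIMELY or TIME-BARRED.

TIMELY

The limitation period began to run on 27 September 2016.
The untolled deadline — 42 months after 27 September 2016 — is 27 March 2020.
The period was tolled for 331 days by the automatic bankruptcy stay (15 October 2018 to 11 September 2019), pushing the deadline to 21 February 2021.
The period was tolled for 348 days by the defendant's absence from the jurisdiction (23 May 2020 to 6 May 2021), pushing the deadline to 4 February 2022.
The other events in the timeline have no effect on the limitation period under the stated rules.
Okafor filed on 7 December 2021, before the 4 February 2022 deadline, so the action is timely.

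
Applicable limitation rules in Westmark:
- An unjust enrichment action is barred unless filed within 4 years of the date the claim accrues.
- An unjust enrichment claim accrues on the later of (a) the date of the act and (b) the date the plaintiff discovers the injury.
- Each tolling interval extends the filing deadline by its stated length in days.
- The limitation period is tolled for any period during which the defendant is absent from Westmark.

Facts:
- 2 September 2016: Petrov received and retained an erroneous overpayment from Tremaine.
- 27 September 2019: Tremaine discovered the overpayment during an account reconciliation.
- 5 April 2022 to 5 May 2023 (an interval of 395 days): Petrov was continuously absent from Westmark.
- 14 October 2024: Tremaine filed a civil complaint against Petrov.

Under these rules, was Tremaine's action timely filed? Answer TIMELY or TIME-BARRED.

TIMELY

Because discovery on 27 September 2019 post-dates the 2 September 2016 act, accrual under the later-of rule falls on 27 September 2019.
4 years from 27 September 2019 is 27 September 2023.
The defendant's absence from the jurisdiction from 5 April 2022 to 5 May 2023 tolled the period for 395 days, extending the deadline to 26 October 2024.
Tremaine filed on 14 October 2024, before the 26 October 2024 deadline, so the action is timely.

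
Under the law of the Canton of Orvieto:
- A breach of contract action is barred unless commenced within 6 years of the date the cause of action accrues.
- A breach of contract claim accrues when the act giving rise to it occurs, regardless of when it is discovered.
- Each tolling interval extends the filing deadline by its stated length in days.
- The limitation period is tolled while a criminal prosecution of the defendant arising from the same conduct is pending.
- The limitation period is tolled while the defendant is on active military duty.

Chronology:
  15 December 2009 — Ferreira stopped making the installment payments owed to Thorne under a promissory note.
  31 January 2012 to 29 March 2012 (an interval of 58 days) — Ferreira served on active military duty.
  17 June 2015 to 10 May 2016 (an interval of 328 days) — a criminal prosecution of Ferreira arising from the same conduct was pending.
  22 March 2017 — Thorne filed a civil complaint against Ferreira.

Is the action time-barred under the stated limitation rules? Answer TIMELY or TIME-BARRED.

The cause of action accrued on 15 December 2009, the date of the act.
6 years from 15 December 2009 is 15 December 2015.
The defendant's active military service from 31 January 2012 to 29 March 2012 tolled the period for 58 days, extending the deadline to 11 February 2016.
The period was tolled for 328 days by the pending criminal prosecution (17 June 2015 to 10 May 2016), pushing the deadline to 4 January 2017.
Thorne filed on 22 March 2017, after the 4 January 2017 deadline, so the action is time-barred.

TIME-BARRED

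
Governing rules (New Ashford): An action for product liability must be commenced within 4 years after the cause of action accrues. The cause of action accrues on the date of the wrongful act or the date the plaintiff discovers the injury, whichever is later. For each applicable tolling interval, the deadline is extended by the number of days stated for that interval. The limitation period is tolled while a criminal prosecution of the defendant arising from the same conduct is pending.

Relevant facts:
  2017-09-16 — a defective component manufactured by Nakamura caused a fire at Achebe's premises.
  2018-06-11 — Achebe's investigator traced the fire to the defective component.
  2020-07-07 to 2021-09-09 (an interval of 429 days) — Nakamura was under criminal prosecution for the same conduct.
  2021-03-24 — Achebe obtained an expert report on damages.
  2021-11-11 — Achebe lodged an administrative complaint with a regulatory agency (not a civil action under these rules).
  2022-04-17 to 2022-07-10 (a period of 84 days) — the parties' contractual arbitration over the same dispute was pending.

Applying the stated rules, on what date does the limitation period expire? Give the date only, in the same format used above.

Because discovery on 2018-06-11 post-dates the 2017-09-16 act, accrual under the later-of rule falls on 2018-06-11.
4 years from 2018-06-11 is 2022-06-11.
The pending criminal prosecution from 2020-07-07 to 2021-09-09 tolled the period for 429 days, extending the deadline to 2023-08-14.
No stated provision tolls the period for a pending arbitration, so the interval from 2022-04-17 to 2022-07-10 has no effect on the deadline.
None of the other events listed affects the running of the period under the stated rules.

2023-08-14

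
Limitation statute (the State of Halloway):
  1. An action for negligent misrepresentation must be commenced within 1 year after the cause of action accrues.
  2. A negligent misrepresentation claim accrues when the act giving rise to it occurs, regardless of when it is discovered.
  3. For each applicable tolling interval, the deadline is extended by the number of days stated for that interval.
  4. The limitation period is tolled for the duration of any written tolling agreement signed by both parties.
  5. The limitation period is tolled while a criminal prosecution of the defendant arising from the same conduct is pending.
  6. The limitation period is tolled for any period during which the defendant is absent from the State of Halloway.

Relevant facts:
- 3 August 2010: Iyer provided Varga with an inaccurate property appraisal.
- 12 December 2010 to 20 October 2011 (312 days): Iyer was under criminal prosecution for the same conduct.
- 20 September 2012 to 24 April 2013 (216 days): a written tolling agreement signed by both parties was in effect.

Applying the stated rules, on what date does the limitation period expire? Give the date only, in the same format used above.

10 June 2012

The claim accrued on 3 August 2010, when the wrongful act occurred.
Adding the 1 year base period to 3 August 2010 gives a deadline of 3 August 2011, before any tolling.
Because the pending criminal prosecution ran from 12 December 2010 to 20 October 2011, the deadline is extended by 312 days to 10 June 2012.
By the time the written tolling agreement began on 20 September 2012, the limitation period had already expired on 10 June 2012; that interval cannot revive it.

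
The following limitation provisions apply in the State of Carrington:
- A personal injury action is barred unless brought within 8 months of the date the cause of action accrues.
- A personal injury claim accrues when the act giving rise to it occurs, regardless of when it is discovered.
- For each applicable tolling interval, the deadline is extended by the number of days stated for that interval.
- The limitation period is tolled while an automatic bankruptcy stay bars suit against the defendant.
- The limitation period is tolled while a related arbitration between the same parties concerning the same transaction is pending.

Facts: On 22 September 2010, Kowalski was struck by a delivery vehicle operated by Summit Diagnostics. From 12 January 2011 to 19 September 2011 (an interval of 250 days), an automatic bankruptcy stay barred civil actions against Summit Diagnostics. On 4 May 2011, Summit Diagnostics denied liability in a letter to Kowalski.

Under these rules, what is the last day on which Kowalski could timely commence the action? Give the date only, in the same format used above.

The claim accrued on 22 September 2010, when the wrongful act occurred.
Adding the 8 months base period to 22 September 2010 gives a deadline of 22 May 2011, before any tolling.
The period was tolled for 250 days by the automatic bankruptcy stay (12 January 2011 to 19 September 2011), pushing the deadline to 27 January 2012.
The other events in the timeline have no effect on the limitation period under the stated rules.

27 January 2012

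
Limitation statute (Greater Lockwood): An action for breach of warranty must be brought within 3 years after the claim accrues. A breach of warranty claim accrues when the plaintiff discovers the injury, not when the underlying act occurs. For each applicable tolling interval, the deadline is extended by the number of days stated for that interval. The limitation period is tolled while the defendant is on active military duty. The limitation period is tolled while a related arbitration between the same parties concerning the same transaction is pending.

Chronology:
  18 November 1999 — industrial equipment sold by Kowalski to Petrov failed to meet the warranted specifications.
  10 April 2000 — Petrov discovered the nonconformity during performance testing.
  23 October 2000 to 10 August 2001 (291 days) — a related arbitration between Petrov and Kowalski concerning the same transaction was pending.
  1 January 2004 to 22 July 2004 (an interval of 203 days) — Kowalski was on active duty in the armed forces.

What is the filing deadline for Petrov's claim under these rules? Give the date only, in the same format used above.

The claim did not accrue until Petrov discovered the injury on 10 April 2000; the 18 November 1999 act date does not start the clock under the stated rule.
Adding the 3 years base period to 10 April 2000 gives a deadline of 10 April 2003, before any tolling.
The period was tolled for 291 days by the pending related arbitration (23 October 2000 to 10 August 2001), pushing the deadline to 26 January 2004.
Because the defendant's active military service ran from 1 January 2004 to 22 July 2004, the deadline is extended by 203 days to 16 August 2004.

16 August 2004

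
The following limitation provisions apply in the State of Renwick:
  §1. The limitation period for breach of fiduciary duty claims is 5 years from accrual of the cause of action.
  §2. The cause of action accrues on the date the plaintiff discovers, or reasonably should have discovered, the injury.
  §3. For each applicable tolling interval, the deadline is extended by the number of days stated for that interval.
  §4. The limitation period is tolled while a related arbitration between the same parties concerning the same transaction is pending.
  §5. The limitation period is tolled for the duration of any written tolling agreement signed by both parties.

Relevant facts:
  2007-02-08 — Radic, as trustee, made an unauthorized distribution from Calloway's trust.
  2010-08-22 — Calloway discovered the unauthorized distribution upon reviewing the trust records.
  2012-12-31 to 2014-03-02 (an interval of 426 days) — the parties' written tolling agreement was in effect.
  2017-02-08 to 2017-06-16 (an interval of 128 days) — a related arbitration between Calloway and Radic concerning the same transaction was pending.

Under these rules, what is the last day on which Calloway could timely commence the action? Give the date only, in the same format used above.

2016-10-21

Accrual is tied to discovery, so the period began on 2010-08-22 rather than on 2007-02-08 when the act occurred.
5 years from 2010-08-22 is 2015-08-22.
The written tolling agreement from 2012-12-31 to 2014-03-02 tolled the period for 426 days, extending the deadline to 2016-10-21.
By the time the pending related arbitration began on 2017-02-08, the limitation period had already expired on 2016-10-21; that interval cannot revive it.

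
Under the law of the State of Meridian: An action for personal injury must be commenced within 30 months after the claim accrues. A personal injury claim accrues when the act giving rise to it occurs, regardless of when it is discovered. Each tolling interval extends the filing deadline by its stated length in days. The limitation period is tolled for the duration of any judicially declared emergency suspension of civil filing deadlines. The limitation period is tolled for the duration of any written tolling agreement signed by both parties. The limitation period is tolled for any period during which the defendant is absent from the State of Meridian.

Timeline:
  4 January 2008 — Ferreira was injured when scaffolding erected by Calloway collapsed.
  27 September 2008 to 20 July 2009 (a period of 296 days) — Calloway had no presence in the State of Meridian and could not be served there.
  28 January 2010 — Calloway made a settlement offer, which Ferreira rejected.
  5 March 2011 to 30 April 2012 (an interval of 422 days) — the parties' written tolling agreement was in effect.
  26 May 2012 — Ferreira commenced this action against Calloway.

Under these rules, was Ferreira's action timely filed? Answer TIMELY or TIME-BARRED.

The limitation period began to run on 4 January 2008.
The untolled deadline — 30 months after 4 January 2008 — is 4 July 2010.
The period was tolled for 296 days by the defendant's absence from the jurisdiction (27 September 2008 to 20 July 2009), pushing the deadline to 26 April 2011.
The written tolling agreement from 5 March 2011 to 30 April 2012 tolled the period for 422 days, extending the deadline to 21 June 2012.
The other events in the timeline have no effect on the limitation period under the stated rules.
The 26 May 2012 filing precedes the 21 June 2012 deadline; the claim is timely.

TIMELY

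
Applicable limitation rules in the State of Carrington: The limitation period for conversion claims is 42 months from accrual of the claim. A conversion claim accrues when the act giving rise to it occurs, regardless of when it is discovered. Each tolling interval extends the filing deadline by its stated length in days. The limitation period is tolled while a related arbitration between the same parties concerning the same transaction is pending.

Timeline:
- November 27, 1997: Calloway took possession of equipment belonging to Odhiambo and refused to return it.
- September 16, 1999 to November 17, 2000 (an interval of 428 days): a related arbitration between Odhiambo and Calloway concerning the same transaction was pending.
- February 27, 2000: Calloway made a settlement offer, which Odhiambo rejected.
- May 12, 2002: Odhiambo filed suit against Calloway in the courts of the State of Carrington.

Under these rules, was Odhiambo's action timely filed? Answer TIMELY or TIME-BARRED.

TIMELY

The claim accrued on November 27, 1997, the date of the act.
Adding the 42 months base period to November 27, 1997 gives a deadline of May 27, 2001, before any tolling.
The period was tolled for 428 days by the pending related arbitration (September 16, 1999 to November 17, 2000), pushing the deadline to July 29, 2002.
The other events in the timeline have no effect on the limitation period under the stated rules.
Odhiambo filed on May 12, 2002, before the July 29, 2002 deadline, so the action is timely.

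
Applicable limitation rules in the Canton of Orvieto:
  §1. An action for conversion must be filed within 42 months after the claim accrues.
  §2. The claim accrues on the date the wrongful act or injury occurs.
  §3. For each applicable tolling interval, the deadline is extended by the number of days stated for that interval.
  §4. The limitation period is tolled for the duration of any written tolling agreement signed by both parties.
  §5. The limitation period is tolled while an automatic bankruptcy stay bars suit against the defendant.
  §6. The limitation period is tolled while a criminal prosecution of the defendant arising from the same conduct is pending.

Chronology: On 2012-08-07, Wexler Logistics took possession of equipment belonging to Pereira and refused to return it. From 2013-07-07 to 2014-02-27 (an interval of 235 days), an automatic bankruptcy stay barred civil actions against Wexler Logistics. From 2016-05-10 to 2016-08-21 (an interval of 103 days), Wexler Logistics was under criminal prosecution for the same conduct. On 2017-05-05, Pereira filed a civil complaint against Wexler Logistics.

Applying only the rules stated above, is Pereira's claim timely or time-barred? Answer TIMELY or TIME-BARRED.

The claim accrued on 2012-08-07, the date of the act.
42 months from 2012-08-07 is 2016-02-07.
The period was tolled for 235 days by the automatic bankruptcy stay (2013-07-07 to 2014-02-27), pushing the deadline to 2016-09-29.
The period was tolled for 103 days by the pending criminal prosecution (2016-05-10 to 2016-08-21), pushing the deadline to 2017-01-10.
Filing on 2017-05-05 missed the 2017-01-10 deadline — the action is time-barred.

TIME-BARRED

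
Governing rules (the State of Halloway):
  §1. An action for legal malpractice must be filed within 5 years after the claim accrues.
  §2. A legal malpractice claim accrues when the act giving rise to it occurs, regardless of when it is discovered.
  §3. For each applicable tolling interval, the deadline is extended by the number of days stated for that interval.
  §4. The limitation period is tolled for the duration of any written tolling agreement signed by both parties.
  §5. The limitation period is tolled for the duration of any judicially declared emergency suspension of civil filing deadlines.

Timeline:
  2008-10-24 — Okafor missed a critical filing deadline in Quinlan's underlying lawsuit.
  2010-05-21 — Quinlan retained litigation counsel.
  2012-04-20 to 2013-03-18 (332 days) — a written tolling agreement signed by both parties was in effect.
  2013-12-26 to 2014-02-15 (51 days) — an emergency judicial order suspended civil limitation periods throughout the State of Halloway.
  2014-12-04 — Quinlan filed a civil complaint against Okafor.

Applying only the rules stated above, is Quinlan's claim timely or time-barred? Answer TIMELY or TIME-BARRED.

TIME-BARRED

The limitation period began to run on 2008-10-24.
5 years from 2008-10-24 is 2013-10-24.
The written tolling agreement from 2012-04-20 to 2013-03-18 tolled the period for 332 days, extending the deadline to 2014-09-21.
The period was tolled for 51 days by the emergency suspension of filing deadlines (2013-12-26 to 2014-02-15), pushing the deadline to 2014-11-11.
The other events in the timeline have no effect on the limitation period under the stated rules.
The 2014-12-04 filing falls after the 2014-11-11 deadline; the claim is time-barred.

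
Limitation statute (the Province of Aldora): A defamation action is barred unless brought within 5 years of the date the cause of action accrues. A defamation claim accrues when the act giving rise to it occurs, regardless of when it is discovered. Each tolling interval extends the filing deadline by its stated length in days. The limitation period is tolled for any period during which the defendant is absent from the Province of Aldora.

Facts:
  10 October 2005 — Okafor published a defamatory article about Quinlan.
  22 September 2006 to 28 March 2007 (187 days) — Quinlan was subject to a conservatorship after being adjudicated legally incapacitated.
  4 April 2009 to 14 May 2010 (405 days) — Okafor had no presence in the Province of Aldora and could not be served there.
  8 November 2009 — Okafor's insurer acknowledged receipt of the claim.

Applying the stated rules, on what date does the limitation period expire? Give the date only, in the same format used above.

19 November 2011

The cause of action accrued on 10 October 2005, the date of the act.
The untolled deadline — 5 years after 10 October 2005 — is 10 October 2010.
The defendant's absence from the jurisdiction from 4 April 2009 to 14 May 2010 tolled the period for 405 days, extending the deadline to 19 November 2011.
No stated provision tolls the period for the plaintiff's incapacity, so the interval from 22 September 2006 to 28 March 2007 has no effect on the deadline.
Nothing else in the chronology tolls or restarts the period.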